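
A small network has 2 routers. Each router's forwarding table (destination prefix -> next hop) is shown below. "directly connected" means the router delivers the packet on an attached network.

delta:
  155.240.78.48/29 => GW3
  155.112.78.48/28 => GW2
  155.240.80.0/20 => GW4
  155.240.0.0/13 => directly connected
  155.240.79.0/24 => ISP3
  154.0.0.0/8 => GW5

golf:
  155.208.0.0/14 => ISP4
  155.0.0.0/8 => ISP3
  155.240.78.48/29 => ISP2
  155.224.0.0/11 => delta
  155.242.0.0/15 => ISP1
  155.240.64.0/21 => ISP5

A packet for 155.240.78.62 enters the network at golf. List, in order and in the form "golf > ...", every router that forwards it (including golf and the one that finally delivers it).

golf > delta

At golf: longest match for 155.240.78.62 is 155.224.0.0/11 -> delta
At delta: longest match for 155.240.78.62 is 155.240.0.0/13 -> directly connected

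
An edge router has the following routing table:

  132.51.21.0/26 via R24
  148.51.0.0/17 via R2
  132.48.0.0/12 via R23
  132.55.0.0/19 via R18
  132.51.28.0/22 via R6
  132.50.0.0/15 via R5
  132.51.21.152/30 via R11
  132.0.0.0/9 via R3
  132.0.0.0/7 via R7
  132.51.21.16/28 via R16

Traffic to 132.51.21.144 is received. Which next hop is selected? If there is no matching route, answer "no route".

R5

Routes whose prefix contains 132.51.21.144:
  132.0.0.0/7 (132.0.0.0 - 133.255.255.255) -> R7
  132.0.0.0/9 (132.0.0.0 - 132.127.255.255) -> R3
  132.48.0.0/12 (132.48.0.0 - 132.63.255.255) -> R23
  132.50.0.0/15 (132.50.0.0 - 132.51.255.255) -> R5
More-specific entries that do NOT match:
  132.51.21.152/30 (132.51.21.152 - 132.51.21.155) does not contain 132.51.21.144
  132.51.21.16/28 (132.51.21.16 - 132.51.21.31) does not contain 132.51.21.144
  132.51.21.0/26 (132.51.21.0 - 132.51.21.63) does not contain 132.51.21.144
  132.51.28.0/22 (132.51.28.0 - 132.51.31.255) does not contain 132.51.21.144
  132.55.0.0/19 (132.55.0.0 - 132.55.31.255) does not contain 132.51.21.144
  148.51.0.0/17 (148.51.0.0 - 148.51.127.255) does not contain 132.51.21.144
Longest matching prefix is /15 -> next hop R5.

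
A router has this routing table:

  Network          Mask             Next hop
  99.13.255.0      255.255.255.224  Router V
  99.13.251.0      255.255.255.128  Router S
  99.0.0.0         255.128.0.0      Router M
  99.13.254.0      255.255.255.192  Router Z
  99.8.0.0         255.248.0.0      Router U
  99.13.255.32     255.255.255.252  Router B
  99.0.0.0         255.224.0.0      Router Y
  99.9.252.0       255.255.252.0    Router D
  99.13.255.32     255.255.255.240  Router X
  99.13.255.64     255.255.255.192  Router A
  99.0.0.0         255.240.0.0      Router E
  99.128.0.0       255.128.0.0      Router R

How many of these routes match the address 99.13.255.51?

4

Prefixes containing 99.13.255.51:
  99.0.0.0/9 (99.0.0.0 - 99.127.255.255)
  99.0.0.0/11 (99.0.0.0 - 99.31.255.255)
  99.0.0.0/12 (99.0.0.0 - 99.15.255.255)
  99.8.0.0/13 (99.8.0.0 - 99.15.255.255)
Total matching entries: 4.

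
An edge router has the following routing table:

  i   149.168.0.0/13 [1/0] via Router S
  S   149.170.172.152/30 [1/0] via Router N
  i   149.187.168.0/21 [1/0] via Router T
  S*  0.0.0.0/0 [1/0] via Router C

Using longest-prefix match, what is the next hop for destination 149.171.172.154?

Routes whose prefix contains 149.171.172.154:
  0.0.0.0/0 (default, matches everything) -> Router C
  149.168.0.0/13 (149.168.0.0 - 149.175.255.255) -> Router S
More-specific entries that do NOT match:
  149.170.172.152/30 (149.170.172.152 - 149.170.172.155) does not contain 149.171.172.154
  149.187.168.0/21 (149.187.168.0 - 149.187.175.255) does not contain 149.171.172.154
Longest matching prefix is /13 -> next hop Router S.

Router S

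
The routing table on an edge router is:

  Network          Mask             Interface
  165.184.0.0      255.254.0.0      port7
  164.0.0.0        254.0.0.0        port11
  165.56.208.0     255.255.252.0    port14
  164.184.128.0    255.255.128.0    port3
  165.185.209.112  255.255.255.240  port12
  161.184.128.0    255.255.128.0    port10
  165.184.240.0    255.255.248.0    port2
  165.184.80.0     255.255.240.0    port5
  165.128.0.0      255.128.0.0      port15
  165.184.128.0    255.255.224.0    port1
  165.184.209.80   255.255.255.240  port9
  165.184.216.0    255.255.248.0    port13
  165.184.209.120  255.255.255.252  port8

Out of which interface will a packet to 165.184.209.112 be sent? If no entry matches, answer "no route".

Routes whose prefix contains 165.184.209.112:
  164.0.0.0/7 (164.0.0.0 - 165.255.255.255) -> port11
  165.128.0.0/9 (165.128.0.0 - 165.255.255.255) -> port15
  165.184.0.0/15 (165.184.0.0 - 165.185.255.255) -> port7
More-specific entries that do NOT match:
  165.184.209.120/30 (165.184.209.120 - 165.184.209.123) does not contain 165.184.209.112
  165.185.209.112/28 (165.185.209.112 - 165.185.209.127) does not contain 165.184.209.112
  165.184.209.80/28 (165.184.209.80 - 165.184.209.95) does not contain 165.184.209.112
  165.56.208.0/22 (165.56.208.0 - 165.56.211.255) does not contain 165.184.209.112
  165.184.240.0/21 (165.184.240.0 - 165.184.247.255) does not contain 165.184.209.112
  165.184.216.0/21 (165.184.216.0 - 165.184.223.255) does not contain 165.184.209.112
  165.184.80.0/20 (165.184.80.0 - 165.184.95.255) does not contain 165.184.209.112
  165.184.128.0/19 (165.184.128.0 - 165.184.159.255) does not contain 165.184.209.112
  164.184.128.0/17 (164.184.128.0 - 164.184.255.255) does not contain 165.184.209.112
  161.184.128.0/17 (161.184.128.0 - 161.184.255.255) does not contain 165.184.209.112
Longest matching prefix is /15 -> interface port7.

port7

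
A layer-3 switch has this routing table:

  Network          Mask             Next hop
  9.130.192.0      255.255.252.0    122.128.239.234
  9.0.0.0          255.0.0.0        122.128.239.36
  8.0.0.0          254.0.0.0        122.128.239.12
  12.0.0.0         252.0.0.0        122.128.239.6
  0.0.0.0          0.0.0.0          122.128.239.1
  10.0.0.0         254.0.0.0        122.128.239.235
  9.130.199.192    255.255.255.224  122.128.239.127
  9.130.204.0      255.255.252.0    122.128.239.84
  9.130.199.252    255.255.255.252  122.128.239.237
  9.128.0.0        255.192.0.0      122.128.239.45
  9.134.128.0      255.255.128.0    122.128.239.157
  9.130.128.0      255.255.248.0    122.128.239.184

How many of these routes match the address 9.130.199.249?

Prefixes containing 9.130.199.249:
  0.0.0.0/0 (default, matches everything)
  8.0.0.0/7 (8.0.0.0 - 9.255.255.255)
  9.0.0.0/8 (9.0.0.0 - 9.255.255.255)
  9.128.0.0/10 (9.128.0.0 - 9.191.255.255)
Total matching entries: 4.

4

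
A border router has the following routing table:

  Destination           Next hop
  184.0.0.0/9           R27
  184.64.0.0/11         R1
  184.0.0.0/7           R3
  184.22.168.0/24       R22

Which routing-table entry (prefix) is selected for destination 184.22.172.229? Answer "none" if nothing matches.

184.0.0.0/9

Entries matching 184.22.172.229:
  184.0.0.0/7 (184.0.0.0 - 185.255.255.255)
  184.0.0.0/9 (184.0.0.0 - 184.127.255.255)
Most specific is 184.0.0.0/9.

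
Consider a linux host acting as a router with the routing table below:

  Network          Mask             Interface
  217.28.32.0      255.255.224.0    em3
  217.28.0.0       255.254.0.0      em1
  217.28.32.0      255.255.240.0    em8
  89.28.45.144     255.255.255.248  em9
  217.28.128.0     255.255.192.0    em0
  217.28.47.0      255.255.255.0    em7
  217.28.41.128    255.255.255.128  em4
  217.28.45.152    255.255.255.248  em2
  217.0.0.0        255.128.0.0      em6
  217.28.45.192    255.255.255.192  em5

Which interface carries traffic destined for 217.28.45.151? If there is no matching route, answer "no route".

em8

Routes whose prefix contains 217.28.45.151:
  217.0.0.0/9 (217.0.0.0 - 217.127.255.255) -> em6
  217.28.0.0/15 (217.28.0.0 - 217.29.255.255) -> em1
  217.28.32.0/19 (217.28.32.0 - 217.28.63.255) -> em3
  217.28.32.0/20 (217.28.32.0 - 217.28.47.255) -> em8
More-specific entries that do NOT match:
  89.28.45.144/29 (89.28.45.144 - 89.28.45.151) does not contain 217.28.45.151
  217.28.45.152/29 (217.28.45.152 - 217.28.45.159) does not contain 217.28.45.151
  217.28.45.192/26 (217.28.45.192 - 217.28.45.255) does not contain 217.28.45.151
  217.28.41.128/25 (217.28.41.128 - 217.28.41.255) does not contain 217.28.45.151
  217.28.47.0/24 (217.28.47.0 - 217.28.47.255) does not contain 217.28.45.151
Longest matching prefix is /20 -> interface em8.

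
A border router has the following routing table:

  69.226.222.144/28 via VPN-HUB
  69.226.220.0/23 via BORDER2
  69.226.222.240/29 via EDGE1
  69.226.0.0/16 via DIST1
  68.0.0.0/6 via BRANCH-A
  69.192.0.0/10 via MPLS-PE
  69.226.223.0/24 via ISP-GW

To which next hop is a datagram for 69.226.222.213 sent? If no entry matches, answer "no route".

DIST1

Routes whose prefix contains 69.226.222.213:
  68.0.0.0/6 (68.0.0.0 - 71.255.255.255) -> BRANCH-A
  69.192.0.0/10 (69.192.0.0 - 69.255.255.255) -> MPLS-PE
  69.226.0.0/16 (69.226.0.0 - 69.226.255.255) -> DIST1
More-specific entries that do NOT match:
  69.226.222.240/29 (69.226.222.240 - 69.226.222.247) does not contain 69.226.222.213
  69.226.222.144/28 (69.226.222.144 - 69.226.222.159) does not contain 69.226.222.213
  69.226.223.0/24 (69.226.223.0 - 69.226.223.255) does not contain 69.226.222.213
  69.226.220.0/23 (69.226.220.0 - 69.226.221.255) does not contain 69.226.222.213
Longest matching prefix is /16 -> next hop DIST1.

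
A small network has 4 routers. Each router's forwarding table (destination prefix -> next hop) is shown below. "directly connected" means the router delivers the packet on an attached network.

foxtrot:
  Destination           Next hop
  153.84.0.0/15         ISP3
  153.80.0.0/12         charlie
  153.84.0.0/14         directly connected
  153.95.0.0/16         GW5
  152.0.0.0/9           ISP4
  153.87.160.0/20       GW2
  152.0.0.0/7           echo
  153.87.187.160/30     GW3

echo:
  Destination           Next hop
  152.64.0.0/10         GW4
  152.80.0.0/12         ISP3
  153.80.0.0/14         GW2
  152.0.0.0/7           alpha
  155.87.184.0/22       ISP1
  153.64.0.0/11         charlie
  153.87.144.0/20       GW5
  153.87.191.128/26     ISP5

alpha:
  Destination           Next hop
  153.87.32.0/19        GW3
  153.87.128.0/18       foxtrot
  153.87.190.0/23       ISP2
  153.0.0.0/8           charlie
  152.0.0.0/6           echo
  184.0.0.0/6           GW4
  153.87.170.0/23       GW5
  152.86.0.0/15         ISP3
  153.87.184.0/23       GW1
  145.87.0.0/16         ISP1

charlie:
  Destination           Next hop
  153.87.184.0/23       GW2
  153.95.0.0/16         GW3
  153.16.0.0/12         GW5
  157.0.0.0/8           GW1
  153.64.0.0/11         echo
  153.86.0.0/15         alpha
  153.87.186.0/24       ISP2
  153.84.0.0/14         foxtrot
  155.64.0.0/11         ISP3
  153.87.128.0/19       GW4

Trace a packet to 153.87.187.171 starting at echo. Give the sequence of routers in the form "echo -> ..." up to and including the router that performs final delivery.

echo -> charlie -> alpha -> foxtrot

At echo: longest match for 153.87.187.171 is 153.64.0.0/11 -> charlie
At charlie: longest match for 153.87.187.171 is 153.86.0.0/15 -> alpha
At alpha: longest match for 153.87.187.171 is 153.87.128.0/18 -> foxtrot
At foxtrot: longest match for 153.87.187.171 is 153.84.0.0/14 -> directly connected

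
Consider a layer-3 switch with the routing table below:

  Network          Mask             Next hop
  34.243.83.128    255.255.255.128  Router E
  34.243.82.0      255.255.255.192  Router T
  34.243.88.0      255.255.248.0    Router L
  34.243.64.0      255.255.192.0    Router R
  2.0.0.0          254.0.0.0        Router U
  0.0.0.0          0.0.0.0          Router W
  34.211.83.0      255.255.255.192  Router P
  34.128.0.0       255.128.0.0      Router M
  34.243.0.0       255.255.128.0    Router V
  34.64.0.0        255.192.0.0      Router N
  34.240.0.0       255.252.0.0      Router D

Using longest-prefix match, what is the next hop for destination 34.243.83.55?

Routes whose prefix contains 34.243.83.55:
  0.0.0.0/0 (default, matches everything) -> Router W
  34.128.0.0/9 (34.128.0.0 - 34.255.255.255) -> Router M
  34.240.0.0/14 (34.240.0.0 - 34.243.255.255) -> Router D
  34.243.0.0/17 (34.243.0.0 - 34.243.127.255) -> Router V
  34.243.64.0/18 (34.243.64.0 - 34.243.127.255) -> Router R
More-specific entries that do NOT match:
  34.243.82.0/26 (34.243.82.0 - 34.243.82.63) does not contain 34.243.83.55
  34.211.83.0/26 (34.211.83.0 - 34.211.83.63) does not contain 34.243.83.55
  34.243.83.128/25 (34.243.83.128 - 34.243.83.255) does not contain 34.243.83.55
  34.243.88.0/21 (34.243.88.0 - 34.243.95.255) does not contain 34.243.83.55
Longest matching prefix is /18 -> next hop Router R.

Router R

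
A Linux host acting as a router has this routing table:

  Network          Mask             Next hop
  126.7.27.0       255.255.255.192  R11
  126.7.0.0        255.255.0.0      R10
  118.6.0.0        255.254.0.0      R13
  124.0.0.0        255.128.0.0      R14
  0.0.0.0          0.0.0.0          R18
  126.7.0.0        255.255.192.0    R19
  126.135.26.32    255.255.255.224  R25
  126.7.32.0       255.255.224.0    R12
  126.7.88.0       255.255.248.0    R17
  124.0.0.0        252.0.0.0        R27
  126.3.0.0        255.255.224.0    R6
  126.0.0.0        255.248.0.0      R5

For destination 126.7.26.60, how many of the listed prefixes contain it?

Prefixes containing 126.7.26.60:
  0.0.0.0/0 (default, matches everything)
  124.0.0.0/6 (124.0.0.0 - 127.255.255.255)
  126.0.0.0/13 (126.0.0.0 - 126.7.255.255)
  126.7.0.0/16 (126.7.0.0 - 126.7.255.255)
  126.7.0.0/18 (126.7.0.0 - 126.7.63.255)
Total matching entries: 5.

5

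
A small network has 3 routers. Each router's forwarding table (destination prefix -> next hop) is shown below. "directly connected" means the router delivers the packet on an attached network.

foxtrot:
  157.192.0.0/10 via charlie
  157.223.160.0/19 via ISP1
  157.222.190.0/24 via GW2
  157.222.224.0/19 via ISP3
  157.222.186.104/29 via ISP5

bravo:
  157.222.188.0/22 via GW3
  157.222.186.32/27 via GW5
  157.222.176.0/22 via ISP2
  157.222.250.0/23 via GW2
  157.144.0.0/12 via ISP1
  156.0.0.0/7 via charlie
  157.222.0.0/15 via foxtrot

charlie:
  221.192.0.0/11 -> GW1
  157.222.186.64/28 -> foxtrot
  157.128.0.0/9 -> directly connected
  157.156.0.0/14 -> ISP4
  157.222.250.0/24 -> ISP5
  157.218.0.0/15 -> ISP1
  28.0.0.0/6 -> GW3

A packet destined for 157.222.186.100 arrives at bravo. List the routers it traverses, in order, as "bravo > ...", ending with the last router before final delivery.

bravo > foxtrot > charlie

At bravo: longest match for 157.222.186.100 is 157.222.0.0/15 -> foxtrot
At foxtrot: longest match for 157.222.186.100 is 157.192.0.0/10 -> charlie
At charlie: longest match for 157.222.186.100 is 157.128.0.0/9 -> directly connected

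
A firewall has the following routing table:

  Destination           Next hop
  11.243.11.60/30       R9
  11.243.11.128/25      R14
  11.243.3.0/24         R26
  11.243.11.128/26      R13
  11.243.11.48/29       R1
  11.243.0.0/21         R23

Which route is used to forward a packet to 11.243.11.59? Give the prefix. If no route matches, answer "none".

11.243.11.59 is outside every listed prefix and there is no default route.

none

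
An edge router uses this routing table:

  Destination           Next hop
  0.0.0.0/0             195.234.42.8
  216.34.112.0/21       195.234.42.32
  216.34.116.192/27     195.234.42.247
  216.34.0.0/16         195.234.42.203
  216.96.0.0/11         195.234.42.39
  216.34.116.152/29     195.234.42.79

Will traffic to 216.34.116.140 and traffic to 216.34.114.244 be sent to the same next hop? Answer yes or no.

216.34.116.140: longest match 216.34.112.0/21 -> 195.234.42.32
216.34.114.244: longest match 216.34.112.0/21 -> 195.234.42.32

yes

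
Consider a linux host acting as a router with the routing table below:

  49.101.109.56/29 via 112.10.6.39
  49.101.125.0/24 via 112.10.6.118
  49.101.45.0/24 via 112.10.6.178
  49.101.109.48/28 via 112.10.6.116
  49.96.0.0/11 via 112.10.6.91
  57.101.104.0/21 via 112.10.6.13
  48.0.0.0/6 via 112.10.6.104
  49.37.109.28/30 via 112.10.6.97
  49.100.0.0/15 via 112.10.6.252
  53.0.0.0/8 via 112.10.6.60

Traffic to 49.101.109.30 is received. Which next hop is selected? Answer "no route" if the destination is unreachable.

Routes whose prefix contains 49.101.109.30:
  48.0.0.0/6 (48.0.0.0 - 51.255.255.255) -> 112.10.6.104
  49.96.0.0/11 (49.96.0.0 - 49.127.255.255) -> 112.10.6.91
  49.100.0.0/15 (49.100.0.0 - 49.101.255.255) -> 112.10.6.252
More-specific entries that do NOT match:
  49.37.109.28/30 (49.37.109.28 - 49.37.109.31) does not contain 49.101.109.30
  49.101.109.56/29 (49.101.109.56 - 49.101.109.63) does not contain 49.101.109.30
  49.101.109.48/28 (49.101.109.48 - 49.101.109.63) does not contain 49.101.109.30
  49.101.125.0/24 (49.101.125.0 - 49.101.125.255) does not contain 49.101.109.30
  49.101.45.0/24 (49.101.45.0 - 49.101.45.255) does not contain 49.101.109.30
  57.101.104.0/21 (57.101.104.0 - 57.101.111.255) does not contain 49.101.109.30
Longest matching prefix is /15 -> next hop 112.10.6.252.

112.10.6.252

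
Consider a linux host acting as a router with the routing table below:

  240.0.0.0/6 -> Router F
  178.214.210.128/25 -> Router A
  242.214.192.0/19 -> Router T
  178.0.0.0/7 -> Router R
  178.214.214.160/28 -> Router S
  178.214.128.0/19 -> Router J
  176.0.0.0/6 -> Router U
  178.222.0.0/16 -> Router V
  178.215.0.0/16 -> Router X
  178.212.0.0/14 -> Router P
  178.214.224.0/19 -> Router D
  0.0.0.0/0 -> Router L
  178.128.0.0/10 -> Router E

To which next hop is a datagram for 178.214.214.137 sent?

Router P

Routes whose prefix contains 178.214.214.137:
  0.0.0.0/0 (default, matches everything) -> Router L
  176.0.0.0/6 (176.0.0.0 - 179.255.255.255) -> Router U
  178.0.0.0/7 (178.0.0.0 - 179.255.255.255) -> Router R
  178.212.0.0/14 (178.212.0.0 - 178.215.255.255) -> Router P
More-specific entries that do NOT match:
  178.214.214.160/28 (178.214.214.160 - 178.214.214.175) does not contain 178.214.214.137
  178.214.210.128/25 (178.214.210.128 - 178.214.210.255) does not contain 178.214.214.137
  242.214.192.0/19 (242.214.192.0 - 242.214.223.255) does not contain 178.214.214.137
  178.214.128.0/19 (178.214.128.0 - 178.214.159.255) does not contain 178.214.214.137
  178.214.224.0/19 (178.214.224.0 - 178.214.255.255) does not contain 178.214.214.137
  178.222.0.0/16 (178.222.0.0 - 178.222.255.255) does not contain 178.214.214.137
  178.215.0.0/16 (178.215.0.0 - 178.215.255.255) does not contain 178.214.214.137
Longest matching prefix is /14 -> next hop Router P.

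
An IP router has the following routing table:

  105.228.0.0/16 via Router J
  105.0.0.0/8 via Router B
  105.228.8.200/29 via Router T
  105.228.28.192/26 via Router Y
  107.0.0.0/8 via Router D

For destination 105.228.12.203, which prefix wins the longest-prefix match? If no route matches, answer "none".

105.228.0.0/16

Entries matching 105.228.12.203:
  105.0.0.0/8 (105.0.0.0 - 105.255.255.255)
  105.228.0.0/16 (105.228.0.0 - 105.228.255.255)
Most specific is 105.228.0.0/16.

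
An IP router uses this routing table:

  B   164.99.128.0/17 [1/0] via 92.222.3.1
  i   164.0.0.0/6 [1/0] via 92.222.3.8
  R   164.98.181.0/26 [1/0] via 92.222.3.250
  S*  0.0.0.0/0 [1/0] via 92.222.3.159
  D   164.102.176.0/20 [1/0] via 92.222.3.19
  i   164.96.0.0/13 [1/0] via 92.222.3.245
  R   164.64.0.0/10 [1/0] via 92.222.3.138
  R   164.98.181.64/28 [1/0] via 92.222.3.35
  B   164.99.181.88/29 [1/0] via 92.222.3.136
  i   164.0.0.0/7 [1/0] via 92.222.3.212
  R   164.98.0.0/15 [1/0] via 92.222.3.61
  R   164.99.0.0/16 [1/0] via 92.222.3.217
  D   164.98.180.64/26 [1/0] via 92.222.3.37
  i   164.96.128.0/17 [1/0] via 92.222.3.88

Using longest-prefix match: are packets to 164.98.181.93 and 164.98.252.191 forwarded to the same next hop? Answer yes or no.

yes

164.98.181.93: longest match 164.98.0.0/15 -> 92.222.3.61
164.98.252.191: longest match 164.98.0.0/15 -> 92.222.3.61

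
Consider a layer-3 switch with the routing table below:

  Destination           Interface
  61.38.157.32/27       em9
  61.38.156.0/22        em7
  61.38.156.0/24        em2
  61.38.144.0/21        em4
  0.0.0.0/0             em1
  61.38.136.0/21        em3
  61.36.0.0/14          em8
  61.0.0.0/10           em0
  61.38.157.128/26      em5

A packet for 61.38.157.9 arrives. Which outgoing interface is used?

em7

Routes whose prefix contains 61.38.157.9:
  0.0.0.0/0 (default, matches everything) -> em1
  61.0.0.0/10 (61.0.0.0 - 61.63.255.255) -> em0
  61.36.0.0/14 (61.36.0.0 - 61.39.255.255) -> em8
  61.38.156.0/22 (61.38.156.0 - 61.38.159.255) -> em7
More-specific entries that do NOT match:
  61.38.157.32/27 (61.38.157.32 - 61.38.157.63) does not contain 61.38.157.9
  61.38.157.128/26 (61.38.157.128 - 61.38.157.191) does not contain 61.38.157.9
  61.38.156.0/24 (61.38.156.0 - 61.38.156.255) does not contain 61.38.157.9
Longest matching prefix is /22 -> interface em7.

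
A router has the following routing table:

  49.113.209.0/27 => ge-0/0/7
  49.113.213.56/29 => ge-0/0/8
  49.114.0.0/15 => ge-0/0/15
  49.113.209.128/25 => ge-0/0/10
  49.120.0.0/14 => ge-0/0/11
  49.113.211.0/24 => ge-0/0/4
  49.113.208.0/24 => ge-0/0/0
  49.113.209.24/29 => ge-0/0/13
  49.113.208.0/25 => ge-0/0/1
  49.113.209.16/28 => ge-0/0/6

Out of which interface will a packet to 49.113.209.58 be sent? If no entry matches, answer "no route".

no route

No entry's prefix contains 49.113.209.58; there is no default route.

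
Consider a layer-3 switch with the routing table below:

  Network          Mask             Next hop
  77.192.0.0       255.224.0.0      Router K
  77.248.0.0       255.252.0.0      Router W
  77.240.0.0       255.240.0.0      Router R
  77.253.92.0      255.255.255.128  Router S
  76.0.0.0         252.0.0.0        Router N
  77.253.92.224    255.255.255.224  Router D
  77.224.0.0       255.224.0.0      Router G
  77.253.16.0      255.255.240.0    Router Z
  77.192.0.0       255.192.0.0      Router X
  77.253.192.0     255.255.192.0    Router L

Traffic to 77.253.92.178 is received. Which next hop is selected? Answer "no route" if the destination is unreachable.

Router R

Routes whose prefix contains 77.253.92.178:
  76.0.0.0/6 (76.0.0.0 - 79.255.255.255) -> Router N
  77.192.0.0/10 (77.192.0.0 - 77.255.255.255) -> Router X
  77.224.0.0/11 (77.224.0.0 - 77.255.255.255) -> Router G
  77.240.0.0/12 (77.240.0.0 - 77.255.255.255) -> Router R
More-specific entries that do NOT match:
  77.253.92.224/27 (77.253.92.224 - 77.253.92.255) does not contain 77.253.92.178
  77.253.92.0/25 (77.253.92.0 - 77.253.92.127) does not contain 77.253.92.178
  77.253.16.0/20 (77.253.16.0 - 77.253.31.255) does not contain 77.253.92.178
  77.253.192.0/18 (77.253.192.0 - 77.253.255.255) does not contain 77.253.92.178
  77.248.0.0/14 (77.248.0.0 - 77.251.255.255) does not contain 77.253.92.178
Longest matching prefix is /12 -> next hop Router R.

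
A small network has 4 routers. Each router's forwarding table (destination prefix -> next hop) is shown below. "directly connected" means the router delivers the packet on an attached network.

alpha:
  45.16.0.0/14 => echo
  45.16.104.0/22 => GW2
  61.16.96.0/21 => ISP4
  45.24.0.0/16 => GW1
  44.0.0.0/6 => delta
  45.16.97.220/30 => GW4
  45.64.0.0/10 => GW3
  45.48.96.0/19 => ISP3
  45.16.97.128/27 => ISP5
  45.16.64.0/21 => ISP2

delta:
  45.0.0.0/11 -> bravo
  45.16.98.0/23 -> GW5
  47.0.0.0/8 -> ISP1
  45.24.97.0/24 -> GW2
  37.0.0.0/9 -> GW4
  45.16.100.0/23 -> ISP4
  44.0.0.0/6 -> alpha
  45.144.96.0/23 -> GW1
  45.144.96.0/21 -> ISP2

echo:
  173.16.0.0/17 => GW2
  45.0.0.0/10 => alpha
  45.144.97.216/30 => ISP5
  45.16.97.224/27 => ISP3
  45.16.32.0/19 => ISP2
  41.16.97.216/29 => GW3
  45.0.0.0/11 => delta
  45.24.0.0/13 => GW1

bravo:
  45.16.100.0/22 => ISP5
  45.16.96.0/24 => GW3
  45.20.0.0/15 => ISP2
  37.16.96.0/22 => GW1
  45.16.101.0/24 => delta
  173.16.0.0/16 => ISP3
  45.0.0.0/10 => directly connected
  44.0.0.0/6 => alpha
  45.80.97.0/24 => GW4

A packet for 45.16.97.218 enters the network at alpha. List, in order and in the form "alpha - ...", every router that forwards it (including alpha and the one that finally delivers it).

alpha - echo - delta - bravo

At alpha: longest match for 45.16.97.218 is 45.16.0.0/14 -> echo
At echo: longest match for 45.16.97.218 is 45.0.0.0/11 -> delta
At delta: longest match for 45.16.97.218 is 45.0.0.0/11 -> bravo
At bravo: longest match for 45.16.97.218 is 45.0.0.0/10 -> directly connected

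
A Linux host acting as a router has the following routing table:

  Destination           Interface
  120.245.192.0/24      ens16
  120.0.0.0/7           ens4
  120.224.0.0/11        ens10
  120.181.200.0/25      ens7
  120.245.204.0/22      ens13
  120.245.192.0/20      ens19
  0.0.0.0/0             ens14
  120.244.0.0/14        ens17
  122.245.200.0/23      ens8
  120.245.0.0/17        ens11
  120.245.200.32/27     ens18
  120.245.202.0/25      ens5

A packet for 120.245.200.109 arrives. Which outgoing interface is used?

Routes whose prefix contains 120.245.200.109:
  0.0.0.0/0 (default, matches everything) -> ens14
  120.0.0.0/7 (120.0.0.0 - 121.255.255.255) -> ens4
  120.224.0.0/11 (120.224.0.0 - 120.255.255.255) -> ens10
  120.244.0.0/14 (120.244.0.0 - 120.247.255.255) -> ens17
  120.245.192.0/20 (120.245.192.0 - 120.245.207.255) -> ens19
More-specific entries that do NOT match:
  120.245.200.32/27 (120.245.200.32 - 120.245.200.63) does not contain 120.245.200.109
  120.181.200.0/25 (120.181.200.0 - 120.181.200.127) does not contain 120.245.200.109
  120.245.202.0/25 (120.245.202.0 - 120.245.202.127) does not contain 120.245.200.109
  120.245.192.0/24 (120.245.192.0 - 120.245.192.255) does not contain 120.245.200.109
  122.245.200.0/23 (122.245.200.0 - 122.245.201.255) does not contain 120.245.200.109
  120.245.204.0/22 (120.245.204.0 - 120.245.207.255) does not contain 120.245.200.109
Longest matching prefix is /20 -> interface ens19.

ens19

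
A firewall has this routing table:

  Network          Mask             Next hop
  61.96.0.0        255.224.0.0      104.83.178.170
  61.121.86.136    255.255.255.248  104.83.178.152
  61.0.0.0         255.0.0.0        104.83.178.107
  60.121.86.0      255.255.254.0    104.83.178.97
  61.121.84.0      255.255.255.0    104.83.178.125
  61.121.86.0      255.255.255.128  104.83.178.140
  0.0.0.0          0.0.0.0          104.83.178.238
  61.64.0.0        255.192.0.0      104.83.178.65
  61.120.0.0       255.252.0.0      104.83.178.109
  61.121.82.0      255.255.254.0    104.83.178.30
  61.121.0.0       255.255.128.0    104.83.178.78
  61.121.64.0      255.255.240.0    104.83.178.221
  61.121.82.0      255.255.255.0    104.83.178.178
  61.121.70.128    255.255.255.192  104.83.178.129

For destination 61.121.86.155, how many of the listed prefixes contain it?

6

Prefixes containing 61.121.86.155:
  0.0.0.0/0 (default, matches everything)
  61.0.0.0/8 (61.0.0.0 - 61.255.255.255)
  61.64.0.0/10 (61.64.0.0 - 61.127.255.255)
  61.96.0.0/11 (61.96.0.0 - 61.127.255.255)
  61.120.0.0/14 (61.120.0.0 - 61.123.255.255)
  61.121.0.0/17 (61.121.0.0 - 61.121.127.255)
Total matching entries: 6.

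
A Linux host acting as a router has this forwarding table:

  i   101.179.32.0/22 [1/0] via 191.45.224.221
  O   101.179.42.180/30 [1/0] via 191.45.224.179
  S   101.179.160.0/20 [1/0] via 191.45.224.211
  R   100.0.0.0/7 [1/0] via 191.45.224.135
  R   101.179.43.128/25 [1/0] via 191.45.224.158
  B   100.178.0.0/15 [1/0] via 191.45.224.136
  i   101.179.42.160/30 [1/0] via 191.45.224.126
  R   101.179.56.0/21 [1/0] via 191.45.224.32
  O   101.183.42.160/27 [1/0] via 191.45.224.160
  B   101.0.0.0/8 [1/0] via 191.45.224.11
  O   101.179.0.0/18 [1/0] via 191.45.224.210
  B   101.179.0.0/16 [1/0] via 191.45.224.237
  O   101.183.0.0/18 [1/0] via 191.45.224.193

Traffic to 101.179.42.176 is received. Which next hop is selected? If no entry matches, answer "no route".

191.45.224.210

Routes whose prefix contains 101.179.42.176:
  100.0.0.0/7 (100.0.0.0 - 101.255.255.255) -> 191.45.224.135
  101.0.0.0/8 (101.0.0.0 - 101.255.255.255) -> 191.45.224.11
  101.179.0.0/16 (101.179.0.0 - 101.179.255.255) -> 191.45.224.237
  101.179.0.0/18 (101.179.0.0 - 101.179.63.255) -> 191.45.224.210
More-specific entries that do NOT match:
  101.179.42.180/30 (101.179.42.180 - 101.179.42.183) does not contain 101.179.42.176
  101.179.42.160/30 (101.179.42.160 - 101.179.42.163) does not contain 101.179.42.176
  101.183.42.160/27 (101.183.42.160 - 101.183.42.191) does not contain 101.179.42.176
  101.179.43.128/25 (101.179.43.128 - 101.179.43.255) does not contain 101.179.42.176
  101.179.32.0/22 (101.179.32.0 - 101.179.35.255) does not contain 101.179.42.176
  101.179.56.0/21 (101.179.56.0 - 101.179.63.255) does not contain 101.179.42.176
  101.179.160.0/20 (101.179.160.0 - 101.179.175.255) does not contain 101.179.42.176
Longest matching prefix is /18 -> next hop 191.45.224.210.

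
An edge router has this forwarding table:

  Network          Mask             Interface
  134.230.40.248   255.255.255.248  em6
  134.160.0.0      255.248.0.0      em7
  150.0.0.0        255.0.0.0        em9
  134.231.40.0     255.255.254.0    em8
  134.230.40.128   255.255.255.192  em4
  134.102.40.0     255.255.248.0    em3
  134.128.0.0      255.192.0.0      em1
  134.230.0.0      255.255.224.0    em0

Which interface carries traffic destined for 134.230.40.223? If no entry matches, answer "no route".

no route

No entry's prefix contains 134.230.40.223; there is no default route.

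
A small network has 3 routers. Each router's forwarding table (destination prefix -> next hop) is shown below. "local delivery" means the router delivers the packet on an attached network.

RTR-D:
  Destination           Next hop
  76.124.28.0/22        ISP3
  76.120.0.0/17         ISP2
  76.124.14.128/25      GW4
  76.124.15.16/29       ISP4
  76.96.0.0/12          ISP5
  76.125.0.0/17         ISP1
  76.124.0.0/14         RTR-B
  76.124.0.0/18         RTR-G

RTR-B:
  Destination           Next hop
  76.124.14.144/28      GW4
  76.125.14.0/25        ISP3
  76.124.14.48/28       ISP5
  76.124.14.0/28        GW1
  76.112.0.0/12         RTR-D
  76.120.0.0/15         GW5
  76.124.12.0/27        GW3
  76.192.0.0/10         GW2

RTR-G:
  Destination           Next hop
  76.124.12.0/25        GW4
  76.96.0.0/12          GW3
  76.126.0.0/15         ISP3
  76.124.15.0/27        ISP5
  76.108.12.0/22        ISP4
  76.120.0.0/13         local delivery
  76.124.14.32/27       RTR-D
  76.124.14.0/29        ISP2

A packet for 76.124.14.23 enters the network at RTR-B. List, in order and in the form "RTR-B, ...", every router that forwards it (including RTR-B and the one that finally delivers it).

At RTR-B: longest match for 76.124.14.23 is 76.112.0.0/12 -> RTR-D
At RTR-D: longest match for 76.124.14.23 is 76.124.0.0/18 -> RTR-G
At RTR-G: longest match for 76.124.14.23 is 76.120.0.0/13 -> local delivery

RTR-B, RTR-D, RTR-G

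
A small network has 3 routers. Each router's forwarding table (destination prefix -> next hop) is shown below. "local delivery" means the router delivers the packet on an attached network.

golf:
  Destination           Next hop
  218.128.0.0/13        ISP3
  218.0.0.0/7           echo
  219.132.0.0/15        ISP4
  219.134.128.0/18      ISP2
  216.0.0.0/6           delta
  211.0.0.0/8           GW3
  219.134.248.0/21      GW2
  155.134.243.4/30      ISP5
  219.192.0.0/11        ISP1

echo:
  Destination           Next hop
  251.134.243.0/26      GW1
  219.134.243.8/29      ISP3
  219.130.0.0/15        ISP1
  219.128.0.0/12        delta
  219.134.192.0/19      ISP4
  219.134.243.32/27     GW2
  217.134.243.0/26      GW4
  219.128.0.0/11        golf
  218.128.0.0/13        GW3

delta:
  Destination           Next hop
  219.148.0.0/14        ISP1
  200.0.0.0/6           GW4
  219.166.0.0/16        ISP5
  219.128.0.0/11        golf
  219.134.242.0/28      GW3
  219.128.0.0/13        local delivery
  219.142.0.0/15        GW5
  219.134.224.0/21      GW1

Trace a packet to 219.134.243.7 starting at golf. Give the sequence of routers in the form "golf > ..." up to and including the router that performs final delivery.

golf > echo > delta

At golf: longest match for 219.134.243.7 is 218.0.0.0/7 -> echo
At echo: longest match for 219.134.243.7 is 219.128.0.0/12 -> delta
At delta: longest match for 219.134.243.7 is 219.128.0.0/13 -> local delivery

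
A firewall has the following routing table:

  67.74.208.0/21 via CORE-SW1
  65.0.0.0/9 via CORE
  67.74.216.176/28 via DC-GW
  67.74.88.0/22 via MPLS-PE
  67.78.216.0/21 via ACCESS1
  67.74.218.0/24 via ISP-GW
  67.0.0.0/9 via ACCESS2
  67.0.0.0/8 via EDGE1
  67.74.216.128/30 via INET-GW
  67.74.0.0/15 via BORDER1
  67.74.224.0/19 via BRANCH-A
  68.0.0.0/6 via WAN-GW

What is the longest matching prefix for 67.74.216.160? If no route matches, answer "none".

Entries matching 67.74.216.160:
  67.0.0.0/8 (67.0.0.0 - 67.255.255.255)
  67.0.0.0/9 (67.0.0.0 - 67.127.255.255)
  67.74.0.0/15 (67.74.0.0 - 67.75.255.255)
Most specific is 67.74.0.0/15.

67.74.0.0/15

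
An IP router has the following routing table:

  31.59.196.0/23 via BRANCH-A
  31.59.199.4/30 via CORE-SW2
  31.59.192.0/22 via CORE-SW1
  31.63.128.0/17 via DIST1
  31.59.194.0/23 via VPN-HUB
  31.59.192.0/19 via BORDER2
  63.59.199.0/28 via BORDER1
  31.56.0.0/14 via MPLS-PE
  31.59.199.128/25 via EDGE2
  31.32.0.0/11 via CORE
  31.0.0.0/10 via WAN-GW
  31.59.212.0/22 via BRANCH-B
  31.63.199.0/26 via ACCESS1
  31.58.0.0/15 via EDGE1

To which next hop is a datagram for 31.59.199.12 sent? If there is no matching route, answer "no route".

BORDER2

Routes whose prefix contains 31.59.199.12:
  31.0.0.0/10 (31.0.0.0 - 31.63.255.255) -> WAN-GW
  31.32.0.0/11 (31.32.0.0 - 31.63.255.255) -> CORE
  31.56.0.0/14 (31.56.0.0 - 31.59.255.255) -> MPLS-PE
  31.58.0.0/15 (31.58.0.0 - 31.59.255.255) -> EDGE1
  31.59.192.0/19 (31.59.192.0 - 31.59.223.255) -> BORDER2
More-specific entries that do NOT match:
  31.59.199.4/30 (31.59.199.4 - 31.59.199.7) does not contain 31.59.199.12
  63.59.199.0/28 (63.59.199.0 - 63.59.199.15) does not contain 31.59.199.12
  31.63.199.0/26 (31.63.199.0 - 31.63.199.63) does not contain 31.59.199.12
  31.59.199.128/25 (31.59.199.128 - 31.59.199.255) does not contain 31.59.199.12
  31.59.196.0/23 (31.59.196.0 - 31.59.197.255) does not contain 31.59.199.12
  31.59.194.0/23 (31.59.194.0 - 31.59.195.255) does not contain 31.59.199.12
  31.59.192.0/22 (31.59.192.0 - 31.59.195.255) does not contain 31.59.199.12
  31.59.212.0/22 (31.59.212.0 - 31.59.215.255) does not contain 31.59.199.12
Longest matching prefix is /19 -> next hop BORDER2.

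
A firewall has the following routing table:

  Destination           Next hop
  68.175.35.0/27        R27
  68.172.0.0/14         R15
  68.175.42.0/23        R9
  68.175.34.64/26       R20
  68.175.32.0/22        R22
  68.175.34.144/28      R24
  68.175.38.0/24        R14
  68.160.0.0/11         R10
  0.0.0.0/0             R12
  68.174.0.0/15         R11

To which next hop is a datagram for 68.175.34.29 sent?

R22

Routes whose prefix contains 68.175.34.29:
  0.0.0.0/0 (default, matches everything) -> R12
  68.160.0.0/11 (68.160.0.0 - 68.191.255.255) -> R10
  68.172.0.0/14 (68.172.0.0 - 68.175.255.255) -> R15
  68.174.0.0/15 (68.174.0.0 - 68.175.255.255) -> R11
  68.175.32.0/22 (68.175.32.0 - 68.175.35.255) -> R22
More-specific entries that do NOT match:
  68.175.34.144/28 (68.175.34.144 - 68.175.34.159) does not contain 68.175.34.29
  68.175.35.0/27 (68.175.35.0 - 68.175.35.31) does not contain 68.175.34.29
  68.175.34.64/26 (68.175.34.64 - 68.175.34.127) does not contain 68.175.34.29
  68.175.38.0/24 (68.175.38.0 - 68.175.38.255) does not contain 68.175.34.29
  68.175.42.0/23 (68.175.42.0 - 68.175.43.255) does not contain 68.175.34.29
Longest matching prefix is /22 -> next hop R22.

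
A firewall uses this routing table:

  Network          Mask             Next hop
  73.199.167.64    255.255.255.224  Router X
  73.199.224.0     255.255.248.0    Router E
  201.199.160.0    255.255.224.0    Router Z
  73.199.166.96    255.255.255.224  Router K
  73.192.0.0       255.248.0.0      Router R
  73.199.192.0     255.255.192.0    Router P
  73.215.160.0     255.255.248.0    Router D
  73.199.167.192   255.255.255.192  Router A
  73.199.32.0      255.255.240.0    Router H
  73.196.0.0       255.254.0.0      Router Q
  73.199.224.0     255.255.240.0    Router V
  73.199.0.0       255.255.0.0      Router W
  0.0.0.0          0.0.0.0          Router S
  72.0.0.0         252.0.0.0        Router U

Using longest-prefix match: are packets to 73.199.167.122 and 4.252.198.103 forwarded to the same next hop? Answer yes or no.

73.199.167.122: longest match 73.199.0.0/16 -> Router W
4.252.198.103: longest match 0.0.0.0/0 -> Router S

no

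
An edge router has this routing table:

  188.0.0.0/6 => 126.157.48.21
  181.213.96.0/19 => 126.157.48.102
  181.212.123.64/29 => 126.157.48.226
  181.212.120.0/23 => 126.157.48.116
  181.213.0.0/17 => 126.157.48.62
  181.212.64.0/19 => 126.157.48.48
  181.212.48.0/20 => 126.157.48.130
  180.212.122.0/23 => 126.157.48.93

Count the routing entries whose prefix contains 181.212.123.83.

0

No listed prefix contains 181.212.123.83.
Total matching entries: 0.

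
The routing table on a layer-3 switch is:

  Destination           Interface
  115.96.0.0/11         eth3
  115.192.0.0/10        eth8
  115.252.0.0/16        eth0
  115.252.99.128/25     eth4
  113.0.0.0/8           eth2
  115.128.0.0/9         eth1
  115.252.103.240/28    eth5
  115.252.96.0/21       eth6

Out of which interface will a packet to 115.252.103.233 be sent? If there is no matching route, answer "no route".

eth6

Routes whose prefix contains 115.252.103.233:
  115.128.0.0/9 (115.128.0.0 - 115.255.255.255) -> eth1
  115.192.0.0/10 (115.192.0.0 - 115.255.255.255) -> eth8
  115.252.0.0/16 (115.252.0.0 - 115.252.255.255) -> eth0
  115.252.96.0/21 (115.252.96.0 - 115.252.103.255) -> eth6
More-specific entries that do NOT match:
  115.252.103.240/28 (115.252.103.240 - 115.252.103.255) does not contain 115.252.103.233
  115.252.99.128/25 (115.252.99.128 - 115.252.99.255) does not contain 115.252.103.233
Longest matching prefix is /21 -> interface eth6.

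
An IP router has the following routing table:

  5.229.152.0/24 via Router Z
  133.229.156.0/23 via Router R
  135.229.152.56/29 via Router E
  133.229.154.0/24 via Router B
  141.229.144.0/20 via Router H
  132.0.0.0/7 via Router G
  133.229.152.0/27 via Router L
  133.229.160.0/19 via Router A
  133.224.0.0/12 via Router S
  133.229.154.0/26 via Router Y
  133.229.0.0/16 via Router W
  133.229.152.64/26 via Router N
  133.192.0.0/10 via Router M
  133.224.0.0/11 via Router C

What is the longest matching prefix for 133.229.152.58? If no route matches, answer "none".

Entries matching 133.229.152.58:
  132.0.0.0/7 (132.0.0.0 - 133.255.255.255)
  133.192.0.0/10 (133.192.0.0 - 133.255.255.255)
  133.224.0.0/11 (133.224.0.0 - 133.255.255.255)
  133.224.0.0/12 (133.224.0.0 - 133.239.255.255)
  133.229.0.0/16 (133.229.0.0 - 133.229.255.255)
Most specific is 133.229.0.0/16.

133.229.0.0/16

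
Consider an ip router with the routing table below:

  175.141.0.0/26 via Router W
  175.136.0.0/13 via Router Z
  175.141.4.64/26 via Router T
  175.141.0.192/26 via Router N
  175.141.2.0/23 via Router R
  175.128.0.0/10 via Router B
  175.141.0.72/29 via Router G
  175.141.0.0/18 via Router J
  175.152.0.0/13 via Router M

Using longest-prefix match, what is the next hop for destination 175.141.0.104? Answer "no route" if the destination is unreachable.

Routes whose prefix contains 175.141.0.104:
  175.128.0.0/10 (175.128.0.0 - 175.191.255.255) -> Router B
  175.136.0.0/13 (175.136.0.0 - 175.143.255.255) -> Router Z
  175.141.0.0/18 (175.141.0.0 - 175.141.63.255) -> Router J
More-specific entries that do NOT match:
  175.141.0.72/29 (175.141.0.72 - 175.141.0.79) does not contain 175.141.0.104
  175.141.0.0/26 (175.141.0.0 - 175.141.0.63) does not contain 175.141.0.104
  175.141.4.64/26 (175.141.4.64 - 175.141.4.127) does not contain 175.141.0.104
  175.141.0.192/26 (175.141.0.192 - 175.141.0.255) does not contain 175.141.0.104
  175.141.2.0/23 (175.141.2.0 - 175.141.3.255) does not contain 175.141.0.104
Longest matching prefix is /18 -> next hop Router J.

Router J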